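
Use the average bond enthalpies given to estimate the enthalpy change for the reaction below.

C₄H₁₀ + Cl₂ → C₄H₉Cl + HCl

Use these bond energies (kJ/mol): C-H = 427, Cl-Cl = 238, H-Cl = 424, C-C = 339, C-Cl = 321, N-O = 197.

ΔH ≈ −80 kJ

Bonds broken (reactants):
  C-C: 3 × 339 = 1017
  C-H: 10 × 427 = 4270
  Cl-Cl: 1 × 238 = 238
  Σ(broken) = 5525 kJ
Bonds formed (products):
  C-C: 3 × 339 = 1017
  C-Cl: 1 × 321 = 321
  C-H: 9 × 427 = 3843
  H-Cl: 1 × 424 = 424
  Σ(formed) = 5605 kJ
ΔH = Σ(broken) − Σ(formed) = 5525 − 5605 = −80 kJ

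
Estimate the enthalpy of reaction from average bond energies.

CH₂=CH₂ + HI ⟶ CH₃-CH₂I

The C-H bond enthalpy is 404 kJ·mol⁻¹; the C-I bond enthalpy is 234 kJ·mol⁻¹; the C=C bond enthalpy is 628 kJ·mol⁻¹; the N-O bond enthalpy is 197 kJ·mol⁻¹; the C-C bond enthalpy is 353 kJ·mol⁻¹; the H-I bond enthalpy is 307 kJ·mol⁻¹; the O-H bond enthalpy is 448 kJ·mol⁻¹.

ΔH ≈ −56 kJ

Bonds broken (reactants):
  C-H: 4 × 404 = 1616
  C=C: 1 × 628 = 628
  H-I: 1 × 307 = 307
  Σ(broken) = 2551 kJ
Bonds formed (products):
  C-C: 1 × 353 = 353
  C-H: 5 × 404 = 2020
  C-I: 1 × 234 = 234
  Σ(formed) = 2607 kJ
ΔH = Σ(broken) − Σ(formed) = 2551 − 2607 = −56 kJ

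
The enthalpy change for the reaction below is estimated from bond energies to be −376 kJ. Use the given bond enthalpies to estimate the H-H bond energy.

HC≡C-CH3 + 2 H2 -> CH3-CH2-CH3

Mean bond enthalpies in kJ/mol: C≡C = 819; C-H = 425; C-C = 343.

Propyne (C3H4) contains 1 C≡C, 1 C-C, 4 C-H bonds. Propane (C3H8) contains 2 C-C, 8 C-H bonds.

D(H-H) ≈ 424 kJ/mol

Let D be the H-H bond energy.
Σ(broken) = 1×819 + 1×343 + 4×425 + 2×D = 2862 + 2D
Σ(formed) = 2×343 + 8×425 = 4086
ΔH = Σ(broken) − Σ(formed) = (2862 + 2D) − (4086) = −1224 + 2D
Setting this equal to −376 kJ gives 2D = 848, so D = 424 kJ/mol.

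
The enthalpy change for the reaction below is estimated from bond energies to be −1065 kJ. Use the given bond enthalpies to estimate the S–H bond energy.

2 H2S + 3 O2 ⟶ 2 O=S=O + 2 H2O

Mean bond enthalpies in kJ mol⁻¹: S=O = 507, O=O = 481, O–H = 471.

D(S–H) ≈ 351 kJ/mol

Let D be the S–H bond energy.
Σ(broken) = 3×481 + 4×D = 1443 + 4D
Σ(formed) = 4×471 + 4×507 = 3912
ΔH = Σ(broken) − Σ(formed) = (1443 + 4D) − (3912) = −2469 + 4D
Setting this equal to −1065 kJ gives 4D = 1404, so D = 351 kJ/mol.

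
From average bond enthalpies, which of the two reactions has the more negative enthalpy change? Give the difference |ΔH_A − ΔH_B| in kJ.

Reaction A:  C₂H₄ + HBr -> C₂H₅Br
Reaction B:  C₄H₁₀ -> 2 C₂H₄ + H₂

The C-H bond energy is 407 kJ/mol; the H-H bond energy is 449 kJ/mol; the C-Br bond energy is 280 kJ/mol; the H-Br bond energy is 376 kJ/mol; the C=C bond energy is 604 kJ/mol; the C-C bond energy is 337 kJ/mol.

Reaction A, by 212 kJ

Reaction A:
  Bonds broken (reactants):
    C-H: 4 × 407 = 1628
    C=C: 1 × 604 = 604
    H-Br: 1 × 376 = 376
    Σ(broken) = 2608 kJ
  Bonds formed (products):
    C-Br: 1 × 280 = 280
    C-C: 1 × 337 = 337
    C-H: 5 × 407 = 2035
    Σ(formed) = 2652 kJ
  ΔH_A = 2608 − 2652 = −44 kJ
Reaction B:
  Bonds broken (reactants):
    C-C: 3 × 337 = 1011
    C-H: 10 × 407 = 4070
    Σ(broken) = 5081 kJ
  Bonds formed (products):
    C-H: 8 × 407 = 3256
    C=C: 2 × 604 = 1208
    H-H: 1 × 449 = 449
    Σ(formed) = 4913 kJ
  ΔH_B = 5081 − 4913 = +168 kJ
ΔH_A − ΔH_B = −212 kJ, so reaction A has the more negative ΔH; |ΔH_A − ΔH_B| = 212 kJ.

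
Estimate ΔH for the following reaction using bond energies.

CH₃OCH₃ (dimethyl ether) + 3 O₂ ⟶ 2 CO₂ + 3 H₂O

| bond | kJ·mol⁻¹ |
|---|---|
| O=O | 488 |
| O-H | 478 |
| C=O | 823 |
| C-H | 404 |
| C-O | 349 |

Bonds broken (reactants):
  C-H: 6 × 404 = 2424
  C-O: 2 × 349 = 698
  O=O: 3 × 488 = 1464
  Σ(broken) = 4586 kJ
Bonds formed (products):
  C=O: 4 × 823 = 3292
  O-H: 6 × 478 = 2868
  Σ(formed) = 6160 kJ
ΔH = Σ(broken) − Σ(formed) = 4586 − 6160 = −1574 kJ

ΔH ≈ −1574 kJ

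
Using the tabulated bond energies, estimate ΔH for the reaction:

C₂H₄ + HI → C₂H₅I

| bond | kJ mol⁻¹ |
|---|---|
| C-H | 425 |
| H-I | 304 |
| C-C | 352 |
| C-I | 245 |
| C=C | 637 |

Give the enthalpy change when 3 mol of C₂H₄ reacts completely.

ΔH = −243 kJ

Bonds broken (reactants):
  C-H: 4 × 425 = 1700
  C=C: 1 × 637 = 637
  H-I: 1 × 304 = 304
  Σ(broken) = 2641 kJ
Bonds formed (products):
  C-C: 1 × 352 = 352
  C-H: 5 × 425 = 2125
  C-I: 1 × 245 = 245
  Σ(formed) = 2722 kJ
ΔH = Σ(broken) − Σ(formed) = 2641 − 2722 = −81 kJ
For 3× the reaction as written: 3 × (−81) = −243 kJ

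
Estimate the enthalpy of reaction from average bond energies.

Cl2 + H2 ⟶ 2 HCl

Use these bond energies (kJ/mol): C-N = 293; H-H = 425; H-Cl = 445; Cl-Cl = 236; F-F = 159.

Bonds broken (reactants):
  Cl-Cl: 1 × 236 = 236
  H-H: 1 × 425 = 425
  Σ(broken) = 661 kJ
Bonds formed (products):
  H-Cl: 2 × 445 = 890
  Σ(formed) = 890 kJ
ΔH = Σ(broken) − Σ(formed) = 661 − 890 = −229 kJ

ΔH ≈ −229 kJ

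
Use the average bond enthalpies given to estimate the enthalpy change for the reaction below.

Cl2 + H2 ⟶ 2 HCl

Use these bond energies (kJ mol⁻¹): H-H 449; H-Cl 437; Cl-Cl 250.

Bonds broken (reactants):
  Cl-Cl: 1 × 250 = 250
  H-H: 1 × 449 = 449
  Σ(broken) = 699 kJ
Bonds formed (products):
  H-Cl: 2 × 437 = 874
  Σ(formed) = 874 kJ
ΔH = Σ(broken) − Σ(formed) = 699 − 874 = −175 kJ

ΔH ≈ −175 kJ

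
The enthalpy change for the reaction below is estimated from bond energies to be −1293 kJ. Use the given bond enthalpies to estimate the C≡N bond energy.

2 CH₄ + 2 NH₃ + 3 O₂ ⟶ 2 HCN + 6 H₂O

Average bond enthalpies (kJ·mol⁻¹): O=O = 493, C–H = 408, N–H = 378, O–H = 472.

D(C≡N) ≈ 912 kJ/mol

Let D be the C≡N bond energy.
Σ(broken) = 8×408 + 6×378 + 3×493 = 7011
Σ(formed) = 2×D + 2×408 + 12×472 = 6480 + 2D
ΔH = Σ(broken) − Σ(formed) = (7011) − (6480 + 2D) = +531 − 2D
Setting this equal to −1293 kJ gives 2D = 1824, so D = 912 kJ/mol.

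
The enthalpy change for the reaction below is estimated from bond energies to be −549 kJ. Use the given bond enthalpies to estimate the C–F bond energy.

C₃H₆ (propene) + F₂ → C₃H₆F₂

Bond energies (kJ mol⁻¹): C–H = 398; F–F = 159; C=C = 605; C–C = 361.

D(C–F) ≈ 476 kJ/mol

Let D be the C–F bond energy.
Σ(broken) = 1×361 + 6×398 + 1×605 + 1×159 = 3513
Σ(formed) = 2×361 + 2×D + 6×398 = 3110 + 2D
ΔH = Σ(broken) − Σ(formed) = (3513) − (3110 + 2D) = +403 − 2D
Setting this equal to −549 kJ gives 2D = 952, so D = 476 kJ/mol.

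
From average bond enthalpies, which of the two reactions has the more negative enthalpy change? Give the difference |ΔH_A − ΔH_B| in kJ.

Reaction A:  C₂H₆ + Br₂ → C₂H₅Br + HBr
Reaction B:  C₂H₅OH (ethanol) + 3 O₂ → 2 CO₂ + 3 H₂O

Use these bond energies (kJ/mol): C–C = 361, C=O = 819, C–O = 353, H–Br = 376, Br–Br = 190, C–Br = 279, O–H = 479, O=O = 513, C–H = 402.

Reaction A:
  Bonds broken (reactants):
    Br–Br: 1 × 190 = 190
    C–C: 1 × 361 = 361
    C–H: 6 × 402 = 2412
    Σ(broken) = 2963 kJ
  Bonds formed (products):
    C–Br: 1 × 279 = 279
    C–C: 1 × 361 = 361
    C–H: 5 × 402 = 2010
    H–Br: 1 × 376 = 376
    Σ(formed) = 3026 kJ
  ΔH_A = 2963 − 3026 = −63 kJ
Reaction B:
  Bonds broken (reactants):
    C–C: 1 × 361 = 361
    C–H: 5 × 402 = 2010
    C–O: 1 × 353 = 353
    O–H: 1 × 479 = 479
    O=O: 3 × 513 = 1539
    Σ(broken) = 4742 kJ
  Bonds formed (products):
    C=O: 4 × 819 = 3276
    O–H: 6 × 479 = 2874
    Σ(formed) = 6150 kJ
  ΔH_B = 4742 − 6150 = −1408 kJ
ΔH_A − ΔH_B = +1345 kJ, so reaction B has the more negative ΔH; |ΔH_A − ΔH_B| = 1345 kJ.

Reaction B, by 1345 kJ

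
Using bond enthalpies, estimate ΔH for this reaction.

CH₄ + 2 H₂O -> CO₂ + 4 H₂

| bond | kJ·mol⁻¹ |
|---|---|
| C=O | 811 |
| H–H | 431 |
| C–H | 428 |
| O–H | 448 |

Bonds broken (reactants):
  C–H: 4 × 428 = 1712
  O–H: 4 × 448 = 1792
  Σ(broken) = 3504 kJ
Bonds formed (products):
  C=O: 2 × 811 = 1622
  H–H: 4 × 431 = 1724
  Σ(formed) = 3346 kJ
ΔH = Σ(broken) − Σ(formed) = 3504 − 3346 = +158 kJ

ΔH ≈ +158 kJ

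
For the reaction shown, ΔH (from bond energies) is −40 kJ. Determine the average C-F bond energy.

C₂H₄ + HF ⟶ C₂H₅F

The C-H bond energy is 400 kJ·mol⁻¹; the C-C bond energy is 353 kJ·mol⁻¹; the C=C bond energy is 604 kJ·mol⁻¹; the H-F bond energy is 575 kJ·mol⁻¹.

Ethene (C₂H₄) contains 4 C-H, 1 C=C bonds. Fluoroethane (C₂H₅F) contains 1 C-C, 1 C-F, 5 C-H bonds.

D(C-F) ≈ 466 kJ/mol

Let D be the C-F bond energy.
Σ(broken) = 4×400 + 1×604 + 1×575 = 2779
Σ(formed) = 1×353 + 1×D + 5×400 = 2353 + D
ΔH = Σ(broken) − Σ(formed) = (2779) − (2353 + D) = +426 − D
Setting this equal to −40 kJ gives D = 466 kJ/mol.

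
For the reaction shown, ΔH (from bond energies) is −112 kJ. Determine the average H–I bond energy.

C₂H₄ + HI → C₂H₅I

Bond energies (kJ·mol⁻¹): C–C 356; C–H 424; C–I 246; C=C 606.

D(H–I) ≈ 308 kJ/mol

Let D be the H–I bond energy.
Σ(broken) = 4×424 + 1×606 + 1×D = 2302 + D
Σ(formed) = 1×356 + 5×424 + 1×246 = 2722
ΔH = Σ(broken) − Σ(formed) = (2302 + D) − (2722) = −420 + D
Setting this equal to −112 kJ gives D = 308 kJ/mol.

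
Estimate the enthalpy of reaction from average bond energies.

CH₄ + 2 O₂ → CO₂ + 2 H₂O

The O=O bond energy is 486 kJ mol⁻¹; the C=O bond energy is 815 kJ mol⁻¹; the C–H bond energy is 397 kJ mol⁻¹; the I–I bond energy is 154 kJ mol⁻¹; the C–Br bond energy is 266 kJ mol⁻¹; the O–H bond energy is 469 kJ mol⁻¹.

ΔH ≈ −946 kJ

Bonds broken (reactants):
  C–H: 4 × 397 = 1588
  O=O: 2 × 486 = 972
  Σ(broken) = 2560 kJ
Bonds formed (products):
  C=O: 2 × 815 = 1630
  O–H: 4 × 469 = 1876
  Σ(formed) = 3506 kJ
ΔH = Σ(broken) − Σ(formed) = 2560 − 3506 = −946 kJ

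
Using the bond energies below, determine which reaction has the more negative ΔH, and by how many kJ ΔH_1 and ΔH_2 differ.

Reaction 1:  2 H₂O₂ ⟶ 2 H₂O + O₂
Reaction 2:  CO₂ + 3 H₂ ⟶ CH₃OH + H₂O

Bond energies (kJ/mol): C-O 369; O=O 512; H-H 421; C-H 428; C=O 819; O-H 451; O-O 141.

Reaction 1, by 125 kJ

Reaction 1:
  Bonds broken (reactants):
    O-H: 4 × 451 = 1804
    O-O: 2 × 141 = 282
    Σ(broken) = 2086 kJ
  Bonds formed (products):
    O-H: 4 × 451 = 1804
    O=O: 1 × 512 = 512
    Σ(formed) = 2316 kJ
  ΔH_1 = 2086 − 2316 = −230 kJ
Reaction 2:
  Bonds broken (reactants):
    C=O: 2 × 819 = 1638
    H-H: 3 × 421 = 1263
    Σ(broken) = 2901 kJ
  Bonds formed (products):
    C-H: 3 × 428 = 1284
    C-O: 1 × 369 = 369
    O-H: 3 × 451 = 1353
    Σ(formed) = 3006 kJ
  ΔH_2 = 2901 − 3006 = −105 kJ
ΔH_1 − ΔH_2 = −125 kJ, so reaction 1 has the more negative ΔH; |ΔH_1 − ΔH_2| = 125 kJ.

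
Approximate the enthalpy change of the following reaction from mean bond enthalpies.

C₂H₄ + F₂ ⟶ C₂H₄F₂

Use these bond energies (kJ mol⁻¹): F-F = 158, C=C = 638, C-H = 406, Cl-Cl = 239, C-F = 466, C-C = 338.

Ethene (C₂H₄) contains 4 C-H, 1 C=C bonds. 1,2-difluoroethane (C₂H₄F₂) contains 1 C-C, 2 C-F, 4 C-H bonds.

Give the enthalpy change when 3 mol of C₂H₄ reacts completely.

Bonds broken (reactants):
  C-H: 4 × 406 = 1624
  C=C: 1 × 638 = 638
  F-F: 1 × 158 = 158
  Σ(broken) = 2420 kJ
Bonds formed (products):
  C-C: 1 × 338 = 338
  C-F: 2 × 466 = 932
  C-H: 4 × 406 = 1624
  Σ(formed) = 2894 kJ
ΔH = Σ(broken) − Σ(formed) = 2420 − 2894 = −474 kJ
For 3× the reaction as written: 3 × (−474) = −1422 kJ

ΔH = −1422 kJ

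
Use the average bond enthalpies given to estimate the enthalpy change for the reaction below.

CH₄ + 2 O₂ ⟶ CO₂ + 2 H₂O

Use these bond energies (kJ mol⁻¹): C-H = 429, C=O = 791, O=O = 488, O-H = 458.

Bonds broken (reactants):
  C-H: 4 × 429 = 1716
  O=O: 2 × 488 = 976
  Σ(broken) = 2692 kJ
Bonds formed (products):
  C=O: 2 × 791 = 1582
  O-H: 4 × 458 = 1832
  Σ(formed) = 3414 kJ
ΔH = Σ(broken) − Σ(formed) = 2692 − 3414 = −722 kJ

ΔH ≈ −722 kJ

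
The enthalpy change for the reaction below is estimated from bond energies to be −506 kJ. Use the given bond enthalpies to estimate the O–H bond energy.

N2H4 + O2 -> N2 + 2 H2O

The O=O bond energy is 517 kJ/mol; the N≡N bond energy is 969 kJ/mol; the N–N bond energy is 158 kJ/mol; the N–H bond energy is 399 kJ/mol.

Let D be the O–H bond energy.
Σ(broken) = 4×399 + 1×158 + 1×517 = 2271
Σ(formed) = 1×969 + 4×D = 969 + 4D
ΔH = Σ(broken) − Σ(formed) = (2271) − (969 + 4D) = +1302 − 4D
Setting this equal to −506 kJ gives 4D = 1808, so D = 452 kJ/mol.

D(O–H) ≈ 452 kJ/mol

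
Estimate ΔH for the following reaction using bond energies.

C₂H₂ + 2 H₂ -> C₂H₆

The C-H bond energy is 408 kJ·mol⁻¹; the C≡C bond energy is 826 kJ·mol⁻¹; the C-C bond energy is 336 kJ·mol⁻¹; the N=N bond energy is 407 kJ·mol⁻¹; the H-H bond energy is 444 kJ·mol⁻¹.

ΔH ≈ −254 kJ

Bonds broken (reactants):
  C≡C: 1 × 826 = 826
  C-H: 2 × 408 = 816
  H-H: 2 × 444 = 888
  Σ(broken) = 2530 kJ
Bonds formed (products):
  C-C: 1 × 336 = 336
  C-H: 6 × 408 = 2448
  Σ(formed) = 2784 kJ
ΔH = Σ(broken) − Σ(formed) = 2530 − 2784 = −254 kJ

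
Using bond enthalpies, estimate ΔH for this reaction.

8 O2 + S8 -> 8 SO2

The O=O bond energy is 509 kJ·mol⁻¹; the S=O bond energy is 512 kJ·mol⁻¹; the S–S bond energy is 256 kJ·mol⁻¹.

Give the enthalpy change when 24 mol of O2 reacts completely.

ΔH = −6216 kJ

Bonds broken (reactants):
  O=O: 8 × 509 = 4072
  S–S: 8 × 256 = 2048
  Σ(broken) = 6120 kJ
Bonds formed (products):
  S=O: 16 × 512 = 8192
  Σ(formed) = 8192 kJ
ΔH = Σ(broken) − Σ(formed) = 6120 − 8192 = −2072 kJ
For 3× the reaction as written: 3 × (−2072) = −6216 kJ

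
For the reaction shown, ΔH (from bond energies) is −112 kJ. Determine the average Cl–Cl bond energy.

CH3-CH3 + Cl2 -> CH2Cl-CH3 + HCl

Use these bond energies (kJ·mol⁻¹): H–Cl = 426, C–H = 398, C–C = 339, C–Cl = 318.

Let D be the Cl–Cl bond energy.
Σ(broken) = 1×339 + 6×398 + 1×D = 2727 + D
Σ(formed) = 1×339 + 1×318 + 5×398 + 1×426 = 3073
ΔH = Σ(broken) − Σ(formed) = (2727 + D) − (3073) = −346 + D
Setting this equal to −112 kJ gives D = 234 kJ/mol.

D(Cl–Cl) ≈ 234 kJ/mol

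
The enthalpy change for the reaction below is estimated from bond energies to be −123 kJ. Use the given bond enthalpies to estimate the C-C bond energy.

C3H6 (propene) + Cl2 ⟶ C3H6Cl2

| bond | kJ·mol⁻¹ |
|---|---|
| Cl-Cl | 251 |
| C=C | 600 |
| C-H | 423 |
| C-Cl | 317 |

D(C-C) ≈ 340 kJ/mol

Let D be the C-C bond energy.
Σ(broken) = 1×D + 6×423 + 1×600 + 1×251 = 3389 + D
Σ(formed) = 2×D + 2×317 + 6×423 = 3172 + 2D
ΔH = Σ(broken) − Σ(formed) = (3389 + D) − (3172 + 2D) = +217 − D
Setting this equal to −123 kJ gives D = 340 kJ/mol.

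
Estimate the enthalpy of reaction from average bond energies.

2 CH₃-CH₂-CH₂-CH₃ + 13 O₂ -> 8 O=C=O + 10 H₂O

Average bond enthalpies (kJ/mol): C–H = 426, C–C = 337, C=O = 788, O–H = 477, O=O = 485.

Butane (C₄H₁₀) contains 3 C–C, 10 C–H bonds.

ΔH ≈ −5301 kJ

Bonds broken (reactants):
  C–C: 6 × 337 = 2022
  C–H: 20 × 426 = 8520
  O=O: 13 × 485 = 6305
  Σ(broken) = 16847 kJ
Bonds formed (products):
  C=O: 16 × 788 = 12608
  O–H: 20 × 477 = 9540
  Σ(formed) = 22148 kJ
ΔH = Σ(broken) − Σ(formed) = 16847 − 22148 = −5301 kJ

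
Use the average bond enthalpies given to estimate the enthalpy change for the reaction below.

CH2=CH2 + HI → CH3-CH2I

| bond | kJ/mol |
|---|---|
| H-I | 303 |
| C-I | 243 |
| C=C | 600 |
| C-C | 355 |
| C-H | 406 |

Bonds broken (reactants):
  C-H: 4 × 406 = 1624
  C=C: 1 × 600 = 600
  H-I: 1 × 303 = 303
  Σ(broken) = 2527 kJ
Bonds formed (products):
  C-C: 1 × 355 = 355
  C-H: 5 × 406 = 2030
  C-I: 1 × 243 = 243
  Σ(formed) = 2628 kJ
ΔH = Σ(broken) − Σ(formed) = 2527 − 2628 = −101 kJ

ΔH ≈ −101 kJ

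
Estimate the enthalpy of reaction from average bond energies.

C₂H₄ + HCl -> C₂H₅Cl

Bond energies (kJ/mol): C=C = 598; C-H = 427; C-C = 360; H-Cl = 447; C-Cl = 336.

Bonds broken (reactants):
  C-H: 4 × 427 = 1708
  C=C: 1 × 598 = 598
  H-Cl: 1 × 447 = 447
  Σ(broken) = 2753 kJ
Bonds formed (products):
  C-C: 1 × 360 = 360
  C-Cl: 1 × 336 = 336
  C-H: 5 × 427 = 2135
  Σ(formed) = 2831 kJ
ΔH = Σ(broken) − Σ(formed) = 2753 − 2831 = −78 kJ

ΔH ≈ −78 kJ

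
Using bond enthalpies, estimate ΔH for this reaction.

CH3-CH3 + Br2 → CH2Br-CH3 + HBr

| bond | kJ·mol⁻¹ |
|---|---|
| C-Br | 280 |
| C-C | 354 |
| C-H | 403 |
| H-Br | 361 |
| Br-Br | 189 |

Bonds broken (reactants):
  Br-Br: 1 × 189 = 189
  C-C: 1 × 354 = 354
  C-H: 6 × 403 = 2418
  Σ(broken) = 2961 kJ
Bonds formed (products):
  C-Br: 1 × 280 = 280
  C-C: 1 × 354 = 354
  C-H: 5 × 403 = 2015
  H-Br: 1 × 361 = 361
  Σ(formed) = 3010 kJ
ΔH = Σ(broken) − Σ(formed) = 2961 − 3010 = −49 kJ

ΔH ≈ −49 kJ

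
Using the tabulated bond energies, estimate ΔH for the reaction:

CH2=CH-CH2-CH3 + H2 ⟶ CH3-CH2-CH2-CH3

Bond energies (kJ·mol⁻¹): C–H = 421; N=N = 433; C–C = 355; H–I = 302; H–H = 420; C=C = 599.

ΔH ≈ −178 kJ

Bonds broken (reactants):
  C–C: 2 × 355 = 710
  C–H: 8 × 421 = 3368
  C=C: 1 × 599 = 599
  H–H: 1 × 420 = 420
  Σ(broken) = 5097 kJ
Bonds formed (products):
  C–C: 3 × 355 = 1065
  C–H: 10 × 421 = 4210
  Σ(formed) = 5275 kJ
ΔH = Σ(broken) − Σ(formed) = 5097 − 5275 = −178 kJ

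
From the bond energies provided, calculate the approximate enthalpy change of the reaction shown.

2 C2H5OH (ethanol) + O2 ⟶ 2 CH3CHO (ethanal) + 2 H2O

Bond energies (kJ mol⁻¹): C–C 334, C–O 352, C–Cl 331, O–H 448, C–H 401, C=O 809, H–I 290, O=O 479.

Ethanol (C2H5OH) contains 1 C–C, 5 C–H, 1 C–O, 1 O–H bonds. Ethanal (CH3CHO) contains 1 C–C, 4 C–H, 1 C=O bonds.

ΔH ≈ −529 kJ

Bonds broken (reactants):
  C–C: 2 × 334 = 668
  C–H: 10 × 401 = 4010
  C–O: 2 × 352 = 704
  O–H: 2 × 448 = 896
  O=O: 1 × 479 = 479
  Σ(broken) = 6757 kJ
Bonds formed (products):
  C–C: 2 × 334 = 668
  C–H: 8 × 401 = 3208
  C=O: 2 × 809 = 1618
  O–H: 4 × 448 = 1792
  Σ(formed) = 7286 kJ
ΔH = Σ(broken) − Σ(formed) = 6757 − 7286 = −529 kJ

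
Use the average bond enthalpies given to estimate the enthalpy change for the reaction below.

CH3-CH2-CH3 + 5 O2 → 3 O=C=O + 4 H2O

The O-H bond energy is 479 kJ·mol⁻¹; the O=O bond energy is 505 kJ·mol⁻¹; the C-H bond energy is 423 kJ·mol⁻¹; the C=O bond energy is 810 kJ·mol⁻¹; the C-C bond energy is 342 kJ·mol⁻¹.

Bonds broken (reactants):
  C-C: 2 × 342 = 684
  C-H: 8 × 423 = 3384
  O=O: 5 × 505 = 2525
  Σ(broken) = 6593 kJ
Bonds formed (products):
  C=O: 6 × 810 = 4860
  O-H: 8 × 479 = 3832
  Σ(formed) = 8692 kJ
ΔH = Σ(broken) − Σ(formed) = 6593 − 8692 = −2099 kJ

ΔH ≈ −2099 kJ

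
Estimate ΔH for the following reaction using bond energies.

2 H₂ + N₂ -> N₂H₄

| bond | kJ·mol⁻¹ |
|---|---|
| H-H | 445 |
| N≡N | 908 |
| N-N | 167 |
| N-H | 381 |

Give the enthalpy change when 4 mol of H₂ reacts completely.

ΔH = +214 kJ

Bonds broken (reactants):
  H-H: 2 × 445 = 890
  N≡N: 1 × 908 = 908
  Σ(broken) = 1798 kJ
Bonds formed (products):
  N-H: 4 × 381 = 1524
  N-N: 1 × 167 = 167
  Σ(formed) = 1691 kJ
ΔH = Σ(broken) − Σ(formed) = 1798 − 1691 = +107 kJ
For 2× the reaction as written: 2 × (+107) = +214 kJ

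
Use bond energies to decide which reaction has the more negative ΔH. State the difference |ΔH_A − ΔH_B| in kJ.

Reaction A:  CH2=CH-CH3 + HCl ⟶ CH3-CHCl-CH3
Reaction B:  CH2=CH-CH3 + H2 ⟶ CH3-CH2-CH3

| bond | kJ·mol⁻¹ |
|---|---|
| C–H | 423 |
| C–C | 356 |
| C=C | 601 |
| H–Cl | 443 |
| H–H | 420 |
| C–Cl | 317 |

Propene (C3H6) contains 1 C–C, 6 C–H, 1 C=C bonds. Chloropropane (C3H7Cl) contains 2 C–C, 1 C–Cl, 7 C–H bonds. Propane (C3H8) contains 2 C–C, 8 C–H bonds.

Reaction B, by 129 kJ

Reaction A:
  Bonds broken (reactants):
    C–C: 1 × 356 = 356
    C–H: 6 × 423 = 2538
    C=C: 1 × 601 = 601
    H–Cl: 1 × 443 = 443
    Σ(broken) = 3938 kJ
  Bonds formed (products):
    C–C: 2 × 356 = 712
    C–Cl: 1 × 317 = 317
    C–H: 7 × 423 = 2961
    Σ(formed) = 3990 kJ
  ΔH_A = 3938 − 3990 = −52 kJ
Reaction B:
  Bonds broken (reactants):
    C–C: 1 × 356 = 356
    C–H: 6 × 423 = 2538
    C=C: 1 × 601 = 601
    H–H: 1 × 420 = 420
    Σ(broken) = 3915 kJ
  Bonds formed (products):
    C–C: 2 × 356 = 712
    C–H: 8 × 423 = 3384
    Σ(formed) = 4096 kJ
  ΔH_B = 3915 − 4096 = −181 kJ
ΔH_A − ΔH_B = +129 kJ, so reaction B has the more negative ΔH; |ΔH_A − ΔH_B| = 129 kJ.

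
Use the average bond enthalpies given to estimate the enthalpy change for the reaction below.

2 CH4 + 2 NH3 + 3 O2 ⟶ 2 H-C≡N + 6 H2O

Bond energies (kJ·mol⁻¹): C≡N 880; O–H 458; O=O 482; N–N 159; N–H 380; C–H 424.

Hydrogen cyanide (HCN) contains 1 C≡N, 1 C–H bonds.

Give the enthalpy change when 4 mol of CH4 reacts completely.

Bonds broken (reactants):
  C–H: 8 × 424 = 3392
  N–H: 6 × 380 = 2280
  O=O: 3 × 482 = 1446
  Σ(broken) = 7118 kJ
Bonds formed (products):
  C≡N: 2 × 880 = 1760
  C–H: 2 × 424 = 848
  O–H: 12 × 458 = 5496
  Σ(formed) = 8104 kJ
ΔH = Σ(broken) − Σ(formed) = 7118 − 8104 = −986 kJ
For 2× the reaction as written: 2 × (−986) = −1972 kJ

ΔH = −1972 kJ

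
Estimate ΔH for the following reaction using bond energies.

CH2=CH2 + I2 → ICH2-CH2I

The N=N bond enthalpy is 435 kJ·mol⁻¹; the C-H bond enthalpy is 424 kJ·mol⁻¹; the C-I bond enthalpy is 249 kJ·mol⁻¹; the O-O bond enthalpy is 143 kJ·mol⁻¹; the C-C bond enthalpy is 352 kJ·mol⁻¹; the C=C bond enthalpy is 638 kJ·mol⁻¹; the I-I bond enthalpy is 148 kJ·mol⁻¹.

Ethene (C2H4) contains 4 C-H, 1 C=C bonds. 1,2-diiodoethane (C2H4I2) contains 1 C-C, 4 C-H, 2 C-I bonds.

Bonds broken (reactants):
  C-H: 4 × 424 = 1696
  C=C: 1 × 638 = 638
  I-I: 1 × 148 = 148
  Σ(broken) = 2482 kJ
Bonds formed (products):
  C-C: 1 × 352 = 352
  C-H: 4 × 424 = 1696
  C-I: 2 × 249 = 498
  Σ(formed) = 2546 kJ
ΔH = Σ(broken) − Σ(formed) = 2482 − 2546 = −64 kJ

ΔH ≈ −64 kJ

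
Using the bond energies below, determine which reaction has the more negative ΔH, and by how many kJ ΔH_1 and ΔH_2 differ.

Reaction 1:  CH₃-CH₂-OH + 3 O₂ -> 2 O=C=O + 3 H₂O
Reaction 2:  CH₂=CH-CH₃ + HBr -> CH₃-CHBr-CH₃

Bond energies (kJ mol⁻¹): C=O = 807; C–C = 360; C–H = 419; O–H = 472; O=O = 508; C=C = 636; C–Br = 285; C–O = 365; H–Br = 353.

Reaction 1:
  Bonds broken (reactants):
    C–C: 1 × 360 = 360
    C–H: 5 × 419 = 2095
    C–O: 1 × 365 = 365
    O–H: 1 × 472 = 472
    O=O: 3 × 508 = 1524
    Σ(broken) = 4816 kJ
  Bonds formed (products):
    C=O: 4 × 807 = 3228
    O–H: 6 × 472 = 2832
    Σ(formed) = 6060 kJ
  ΔH_1 = 4816 − 6060 = −1244 kJ
Reaction 2:
  Bonds broken (reactants):
    C–C: 1 × 360 = 360
    C–H: 6 × 419 = 2514
    C=C: 1 × 636 = 636
    H–Br: 1 × 353 = 353
    Σ(broken) = 3863 kJ
  Bonds formed (products):
    C–Br: 1 × 285 = 285
    C–C: 2 × 360 = 720
    C–H: 7 × 419 = 2933
    Σ(formed) = 3938 kJ
  ΔH_2 = 3863 − 3938 = −75 kJ
ΔH_1 − ΔH_2 = −1169 kJ, so reaction 1 has the more negative ΔH; |ΔH_1 − ΔH_2| = 1169 kJ.

Reaction 1, by 1169 kJ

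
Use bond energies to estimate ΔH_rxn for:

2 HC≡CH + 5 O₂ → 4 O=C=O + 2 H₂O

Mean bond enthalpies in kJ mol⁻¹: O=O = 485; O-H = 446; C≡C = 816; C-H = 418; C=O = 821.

Bonds broken (reactants):
  C≡C: 2 × 816 = 1632
  C-H: 4 × 418 = 1672
  O=O: 5 × 485 = 2425
  Σ(broken) = 5729 kJ
Bonds formed (products):
  C=O: 8 × 821 = 6568
  O-H: 4 × 446 = 1784
  Σ(formed) = 8352 kJ
ΔH = Σ(broken) − Σ(formed) = 5729 − 8352 = −2623 kJ

ΔH ≈ −2623 kJ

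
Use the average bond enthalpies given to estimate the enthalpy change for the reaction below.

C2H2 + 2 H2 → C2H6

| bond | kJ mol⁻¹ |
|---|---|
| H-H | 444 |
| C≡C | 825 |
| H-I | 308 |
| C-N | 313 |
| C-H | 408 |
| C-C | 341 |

Bonds broken (reactants):
  C≡C: 1 × 825 = 825
  C-H: 2 × 408 = 816
  H-H: 2 × 444 = 888
  Σ(broken) = 2529 kJ
Bonds formed (products):
  C-C: 1 × 341 = 341
  C-H: 6 × 408 = 2448
  Σ(formed) = 2789 kJ
ΔH = Σ(broken) − Σ(formed) = 2529 − 2789 = −260 kJ

ΔH ≈ −260 kJ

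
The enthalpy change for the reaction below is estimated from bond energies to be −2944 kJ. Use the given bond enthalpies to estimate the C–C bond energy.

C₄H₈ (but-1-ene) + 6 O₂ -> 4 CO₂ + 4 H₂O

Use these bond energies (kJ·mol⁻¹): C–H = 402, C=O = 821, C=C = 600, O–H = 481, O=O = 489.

Let D be the C–C bond energy.
Σ(broken) = 2×D + 8×402 + 1×600 + 6×489 = 6750 + 2D
Σ(formed) = 8×821 + 8×481 = 10416
ΔH = Σ(broken) − Σ(formed) = (6750 + 2D) − (10416) = −3666 + 2D
Setting this equal to −2944 kJ gives 2D = 722, so D = 361 kJ/mol.

D(C–C) ≈ 361 kJ/mol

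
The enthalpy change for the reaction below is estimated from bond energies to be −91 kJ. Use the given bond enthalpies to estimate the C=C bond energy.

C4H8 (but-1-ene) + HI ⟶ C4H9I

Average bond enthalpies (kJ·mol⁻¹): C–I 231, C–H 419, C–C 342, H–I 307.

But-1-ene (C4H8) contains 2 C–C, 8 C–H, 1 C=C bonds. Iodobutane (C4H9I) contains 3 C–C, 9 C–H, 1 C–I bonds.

Let D be the C=C bond energy.
Σ(broken) = 2×342 + 8×419 + 1×D + 1×307 = 4343 + D
Σ(formed) = 3×342 + 9×419 + 1×231 = 5028
ΔH = Σ(broken) − Σ(formed) = (4343 + D) − (5028) = −685 + D
Setting this equal to −91 kJ gives D = 594 kJ/mol.

D(C=C) ≈ 594 kJ/mol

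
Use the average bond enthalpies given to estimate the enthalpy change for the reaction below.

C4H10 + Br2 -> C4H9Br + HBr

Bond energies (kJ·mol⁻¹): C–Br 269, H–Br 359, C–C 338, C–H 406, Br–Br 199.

ΔH ≈ −23 kJ

Bonds broken (reactants):
  Br–Br: 1 × 199 = 199
  C–C: 3 × 338 = 1014
  C–H: 10 × 406 = 4060
  Σ(broken) = 5273 kJ
Bonds formed (products):
  C–Br: 1 × 269 = 269
  C–C: 3 × 338 = 1014
  C–H: 9 × 406 = 3654
  H–Br: 1 × 359 = 359
  Σ(formed) = 5296 kJ
ΔH = Σ(broken) − Σ(formed) = 5273 − 5296 = −23 kJ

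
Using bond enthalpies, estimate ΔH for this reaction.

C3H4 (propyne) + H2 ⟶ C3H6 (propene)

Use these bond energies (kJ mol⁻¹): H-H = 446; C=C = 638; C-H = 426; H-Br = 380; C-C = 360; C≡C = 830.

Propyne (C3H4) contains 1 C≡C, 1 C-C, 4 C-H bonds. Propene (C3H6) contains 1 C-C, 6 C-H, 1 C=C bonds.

ΔH ≈ −214 kJ

Bonds broken (reactants):
  C≡C: 1 × 830 = 830
  C-C: 1 × 360 = 360
  C-H: 4 × 426 = 1704
  H-H: 1 × 446 = 446
  Σ(broken) = 3340 kJ
Bonds formed (products):
  C-C: 1 × 360 = 360
  C-H: 6 × 426 = 2556
  C=C: 1 × 638 = 638
  Σ(formed) = 3554 kJ
ΔH = Σ(broken) − Σ(formed) = 3340 − 3554 = −214 kJ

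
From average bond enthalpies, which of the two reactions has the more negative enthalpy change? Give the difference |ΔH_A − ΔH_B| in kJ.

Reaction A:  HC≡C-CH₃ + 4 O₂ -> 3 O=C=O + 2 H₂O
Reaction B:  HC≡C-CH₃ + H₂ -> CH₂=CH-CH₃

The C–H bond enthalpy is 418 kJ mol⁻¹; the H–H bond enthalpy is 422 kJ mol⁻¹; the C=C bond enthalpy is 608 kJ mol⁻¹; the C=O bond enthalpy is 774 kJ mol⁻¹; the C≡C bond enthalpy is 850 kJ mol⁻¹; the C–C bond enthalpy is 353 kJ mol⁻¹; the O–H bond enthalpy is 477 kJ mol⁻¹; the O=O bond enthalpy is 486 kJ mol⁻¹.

Reaction A, by 1561 kJ

Reaction A:
  Bonds broken (reactants):
    C≡C: 1 × 850 = 850
    C–C: 1 × 353 = 353
    C–H: 4 × 418 = 1672
    O=O: 4 × 486 = 1944
    Σ(broken) = 4819 kJ
  Bonds formed (products):
    C=O: 6 × 774 = 4644
    O–H: 4 × 477 = 1908
    Σ(formed) = 6552 kJ
  ΔH_A = 4819 − 6552 = −1733 kJ
Reaction B:
  Bonds broken (reactants):
    C≡C: 1 × 850 = 850
    C–C: 1 × 353 = 353
    C–H: 4 × 418 = 1672
    H–H: 1 × 422 = 422
    Σ(broken) = 3297 kJ
  Bonds formed (products):
    C–C: 1 × 353 = 353
    C–H: 6 × 418 = 2508
    C=C: 1 × 608 = 608
    Σ(formed) = 3469 kJ
  ΔH_B = 3297 − 3469 = −172 kJ
ΔH_A − ΔH_B = −1561 kJ, so reaction A has the more negative ΔH; |ΔH_A − ΔH_B| = 1561 kJ.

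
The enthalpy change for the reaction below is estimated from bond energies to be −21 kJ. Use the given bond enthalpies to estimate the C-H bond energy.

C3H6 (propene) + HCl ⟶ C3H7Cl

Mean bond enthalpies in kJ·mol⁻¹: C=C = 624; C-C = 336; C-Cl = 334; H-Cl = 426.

D(C-H) ≈ 401 kJ/mol

Let D be the C-H bond energy.
Σ(broken) = 1×336 + 6×D + 1×624 + 1×426 = 1386 + 6D
Σ(formed) = 2×336 + 1×334 + 7×D = 1006 + 7D
ΔH = Σ(broken) − Σ(formed) = (1386 + 6D) − (1006 + 7D) = +380 − D
Setting this equal to −21 kJ gives D = 401 kJ/mol.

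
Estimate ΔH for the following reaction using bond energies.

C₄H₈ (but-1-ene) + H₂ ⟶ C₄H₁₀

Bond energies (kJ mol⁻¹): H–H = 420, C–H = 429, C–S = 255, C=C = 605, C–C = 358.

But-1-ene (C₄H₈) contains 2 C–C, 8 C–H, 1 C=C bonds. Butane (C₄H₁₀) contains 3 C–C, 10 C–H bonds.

ΔH ≈ −191 kJ

Bonds broken (reactants):
  C–C: 2 × 358 = 716
  C–H: 8 × 429 = 3432
  C=C: 1 × 605 = 605
  H–H: 1 × 420 = 420
  Σ(broken) = 5173 kJ
Bonds formed (products):
  C–C: 3 × 358 = 1074
  C–H: 10 × 429 = 4290
  Σ(formed) = 5364 kJ
ΔH = Σ(broken) − Σ(formed) = 5173 − 5364 = −191 kJ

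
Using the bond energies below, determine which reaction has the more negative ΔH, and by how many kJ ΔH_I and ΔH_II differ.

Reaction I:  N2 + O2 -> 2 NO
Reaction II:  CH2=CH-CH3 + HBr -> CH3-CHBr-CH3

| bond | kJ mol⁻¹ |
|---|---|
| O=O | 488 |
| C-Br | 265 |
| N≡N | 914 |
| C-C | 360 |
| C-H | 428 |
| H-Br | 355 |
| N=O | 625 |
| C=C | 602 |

Reaction II, by 248 kJ

Reaction I:
  Bonds broken (reactants):
    N≡N: 1 × 914 = 914
    O=O: 1 × 488 = 488
    Σ(broken) = 1402 kJ
  Bonds formed (products):
    N=O: 2 × 625 = 1250
    Σ(formed) = 1250 kJ
  ΔH_I = 1402 − 1250 = +152 kJ
Reaction II:
  Bonds broken (reactants):
    C-C: 1 × 360 = 360
    C-H: 6 × 428 = 2568
    C=C: 1 × 602 = 602
    H-Br: 1 × 355 = 355
    Σ(broken) = 3885 kJ
  Bonds formed (products):
    C-Br: 1 × 265 = 265
    C-C: 2 × 360 = 720
    C-H: 7 × 428 = 2996
    Σ(formed) = 3981 kJ
  ΔH_II = 3885 − 3981 = −96 kJ
ΔH_I − ΔH_II = +248 kJ, so reaction II has the more negative ΔH; |ΔH_I − ΔH_II| = 248 kJ.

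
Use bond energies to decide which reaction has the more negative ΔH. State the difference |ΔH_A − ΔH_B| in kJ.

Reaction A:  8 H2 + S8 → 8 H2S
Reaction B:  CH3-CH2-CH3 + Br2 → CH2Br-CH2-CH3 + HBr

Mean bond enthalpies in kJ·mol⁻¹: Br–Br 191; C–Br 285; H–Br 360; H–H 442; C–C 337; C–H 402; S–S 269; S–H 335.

Reaction B, by 380 kJ

Reaction A:
  Bonds broken (reactants):
    H–H: 8 × 442 = 3536
    S–S: 8 × 269 = 2152
    Σ(broken) = 5688 kJ
  Bonds formed (products):
    S–H: 16 × 335 = 5360
    Σ(formed) = 5360 kJ
  ΔH_A = 5688 − 5360 = +328 kJ
Reaction B:
  Bonds broken (reactants):
    Br–Br: 1 × 191 = 191
    C–C: 2 × 337 = 674
    C–H: 8 × 402 = 3216
    Σ(broken) = 4081 kJ
  Bonds formed (products):
    C–Br: 1 × 285 = 285
    C–C: 2 × 337 = 674
    C–H: 7 × 402 = 2814
    H–Br: 1 × 360 = 360
    Σ(formed) = 4133 kJ
  ΔH_B = 4081 − 4133 = −52 kJ
ΔH_A − ΔH_B = +380 kJ, so reaction B has the more negative ΔH; |ΔH_A − ΔH_B| = 380 kJ.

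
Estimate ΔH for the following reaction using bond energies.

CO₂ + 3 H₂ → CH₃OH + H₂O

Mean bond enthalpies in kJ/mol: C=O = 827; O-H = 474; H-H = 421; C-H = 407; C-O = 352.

Bonds broken (reactants):
  C=O: 2 × 827 = 1654
  H-H: 3 × 421 = 1263
  Σ(broken) = 2917 kJ
Bonds formed (products):
  C-H: 3 × 407 = 1221
  C-O: 1 × 352 = 352
  O-H: 3 × 474 = 1422
  Σ(formed) = 2995 kJ
ΔH = Σ(broken) − Σ(formed) = 2917 − 2995 = −78 kJ

ΔH ≈ −78 kJ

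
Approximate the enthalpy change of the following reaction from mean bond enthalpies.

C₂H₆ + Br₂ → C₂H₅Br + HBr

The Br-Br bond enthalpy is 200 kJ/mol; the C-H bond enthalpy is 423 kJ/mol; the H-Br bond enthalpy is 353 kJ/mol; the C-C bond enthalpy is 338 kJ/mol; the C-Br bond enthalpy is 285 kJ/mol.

ΔH ≈ −15 kJ

Bonds broken (reactants):
  Br-Br: 1 × 200 = 200
  C-C: 1 × 338 = 338
  C-H: 6 × 423 = 2538
  Σ(broken) = 3076 kJ
Bonds formed (products):
  C-Br: 1 × 285 = 285
  C-C: 1 × 338 = 338
  C-H: 5 × 423 = 2115
  H-Br: 1 × 353 = 353
  Σ(formed) = 3091 kJ
ΔH = Σ(broken) − Σ(formed) = 3076 − 3091 = −15 kJ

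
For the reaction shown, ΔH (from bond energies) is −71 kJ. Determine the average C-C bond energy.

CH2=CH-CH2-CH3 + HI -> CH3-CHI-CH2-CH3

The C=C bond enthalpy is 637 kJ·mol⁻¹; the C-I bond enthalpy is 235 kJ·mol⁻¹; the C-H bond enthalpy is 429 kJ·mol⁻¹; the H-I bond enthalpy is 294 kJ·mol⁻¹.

Let D be the C-C bond energy.
Σ(broken) = 2×D + 8×429 + 1×637 + 1×294 = 4363 + 2D
Σ(formed) = 3×D + 9×429 + 1×235 = 4096 + 3D
ΔH = Σ(broken) − Σ(formed) = (4363 + 2D) − (4096 + 3D) = +267 − D
Setting this equal to −71 kJ gives D = 338 kJ/mol.

D(C-C) ≈ 338 kJ/mol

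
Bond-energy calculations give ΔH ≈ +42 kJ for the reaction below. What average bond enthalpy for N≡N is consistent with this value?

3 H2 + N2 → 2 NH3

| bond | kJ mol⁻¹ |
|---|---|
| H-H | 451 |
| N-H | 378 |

Let D be the N≡N bond energy.
Σ(broken) = 3×451 + 1×D = 1353 + D
Σ(formed) = 6×378 = 2268
ΔH = Σ(broken) − Σ(formed) = (1353 + D) − (2268) = −915 + D
Setting this equal to +42 kJ gives D = 957 kJ/mol.

D(N≡N) ≈ 957 kJ/mol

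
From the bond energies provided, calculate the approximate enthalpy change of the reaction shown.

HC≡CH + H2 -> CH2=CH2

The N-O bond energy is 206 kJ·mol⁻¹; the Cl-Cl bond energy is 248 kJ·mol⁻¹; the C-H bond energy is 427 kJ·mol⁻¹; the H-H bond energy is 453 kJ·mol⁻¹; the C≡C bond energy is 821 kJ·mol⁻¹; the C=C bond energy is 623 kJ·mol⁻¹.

ΔH ≈ −203 kJ

Bonds broken (reactants):
  C≡C: 1 × 821 = 821
  C-H: 2 × 427 = 854
  H-H: 1 × 453 = 453
  Σ(broken) = 2128 kJ
Bonds formed (products):
  C-H: 4 × 427 = 1708
  C=C: 1 × 623 = 623
  Σ(formed) = 2331 kJ
ΔH = Σ(broken) − Σ(formed) = 2128 − 2331 = −203 kJ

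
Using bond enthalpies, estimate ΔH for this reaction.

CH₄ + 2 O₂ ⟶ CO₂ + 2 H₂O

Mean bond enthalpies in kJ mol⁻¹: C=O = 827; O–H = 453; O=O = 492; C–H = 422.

ΔH ≈ −794 kJ

Bonds broken (reactants):
  C–H: 4 × 422 = 1688
  O=O: 2 × 492 = 984
  Σ(broken) = 2672 kJ
Bonds formed (products):
  C=O: 2 × 827 = 1654
  O–H: 4 × 453 = 1812
  Σ(formed) = 3466 kJ
ΔH = Σ(broken) − Σ(formed) = 2672 − 3466 = −794 kJ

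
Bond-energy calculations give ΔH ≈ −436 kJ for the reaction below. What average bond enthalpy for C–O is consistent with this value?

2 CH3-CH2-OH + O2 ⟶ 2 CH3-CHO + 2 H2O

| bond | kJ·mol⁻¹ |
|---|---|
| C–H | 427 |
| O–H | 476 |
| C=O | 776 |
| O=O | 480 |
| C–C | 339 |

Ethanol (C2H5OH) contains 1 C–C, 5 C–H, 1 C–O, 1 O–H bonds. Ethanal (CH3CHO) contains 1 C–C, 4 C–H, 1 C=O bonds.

D(C–O) ≈ 367 kJ/mol

Let D be the C–O bond energy.
Σ(broken) = 2×339 + 10×427 + 2×D + 2×476 + 1×480 = 6380 + 2D
Σ(formed) = 2×339 + 8×427 + 2×776 + 4×476 = 7550
ΔH = Σ(broken) − Σ(formed) = (6380 + 2D) − (7550) = −1170 + 2D
Setting this equal to −436 kJ gives 2D = 734, so D = 367 kJ/mol.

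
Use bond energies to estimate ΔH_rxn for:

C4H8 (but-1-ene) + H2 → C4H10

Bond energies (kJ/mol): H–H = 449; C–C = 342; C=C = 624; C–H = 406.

Bonds broken (reactants):
  C–C: 2 × 342 = 684
  C–H: 8 × 406 = 3248
  C=C: 1 × 624 = 624
  H–H: 1 × 449 = 449
  Σ(broken) = 5005 kJ
Bonds formed (products):
  C–C: 3 × 342 = 1026
  C–H: 10 × 406 = 4060
  Σ(formed) = 5086 kJ
ΔH = Σ(broken) − Σ(formed) = 5005 − 5086 = −81 kJ

ΔH ≈ −81 kJ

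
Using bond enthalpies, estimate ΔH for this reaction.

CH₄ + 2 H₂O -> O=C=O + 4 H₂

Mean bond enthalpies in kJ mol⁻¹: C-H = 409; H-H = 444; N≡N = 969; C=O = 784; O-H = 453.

ΔH ≈ +104 kJ

Bonds broken (reactants):
  C-H: 4 × 409 = 1636
  O-H: 4 × 453 = 1812
  Σ(broken) = 3448 kJ
Bonds formed (products):
  C=O: 2 × 784 = 1568
  H-H: 4 × 444 = 1776
  Σ(formed) = 3344 kJ
ΔH = Σ(broken) − Σ(formed) = 3448 − 3344 = +104 kJ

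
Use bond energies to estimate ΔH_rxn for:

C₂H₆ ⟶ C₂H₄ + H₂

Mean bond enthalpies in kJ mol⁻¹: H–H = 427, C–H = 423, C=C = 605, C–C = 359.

Bonds broken (reactants):
  C–C: 1 × 359 = 359
  C–H: 6 × 423 = 2538
  Σ(broken) = 2897 kJ
Bonds formed (products):
  C–H: 4 × 423 = 1692
  C=C: 1 × 605 = 605
  H–H: 1 × 427 = 427
  Σ(formed) = 2724 kJ
ΔH = Σ(broken) − Σ(formed) = 2897 − 2724 = +173 kJ

ΔH ≈ +173 kJ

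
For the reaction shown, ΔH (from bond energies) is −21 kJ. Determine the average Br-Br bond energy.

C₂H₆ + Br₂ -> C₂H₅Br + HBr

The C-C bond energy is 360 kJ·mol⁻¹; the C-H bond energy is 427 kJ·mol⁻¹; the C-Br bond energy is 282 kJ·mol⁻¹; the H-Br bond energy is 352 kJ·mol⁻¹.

D(Br-Br) ≈ 186 kJ/mol

Let D be the Br-Br bond energy.
Σ(broken) = 1×D + 1×360 + 6×427 = 2922 + D
Σ(formed) = 1×282 + 1×360 + 5×427 + 1×352 = 3129
ΔH = Σ(broken) − Σ(formed) = (2922 + D) − (3129) = −207 + D
Setting this equal to −21 kJ gives D = 186 kJ/mol.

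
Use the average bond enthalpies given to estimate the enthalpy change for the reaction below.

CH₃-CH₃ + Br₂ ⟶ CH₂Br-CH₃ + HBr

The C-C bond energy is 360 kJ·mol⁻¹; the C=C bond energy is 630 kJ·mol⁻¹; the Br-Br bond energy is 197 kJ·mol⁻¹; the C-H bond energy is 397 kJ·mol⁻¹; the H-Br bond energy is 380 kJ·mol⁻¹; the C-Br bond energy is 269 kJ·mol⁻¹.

ΔH ≈ −55 kJ

Bonds broken (reactants):
  Br-Br: 1 × 197 = 197
  C-C: 1 × 360 = 360
  C-H: 6 × 397 = 2382
  Σ(broken) = 2939 kJ
Bonds formed (products):
  C-Br: 1 × 269 = 269
  C-C: 1 × 360 = 360
  C-H: 5 × 397 = 1985
  H-Br: 1 × 380 = 380
  Σ(formed) = 2994 kJ
ΔH = Σ(broken) − Σ(formed) = 2939 − 2994 = −55 kJ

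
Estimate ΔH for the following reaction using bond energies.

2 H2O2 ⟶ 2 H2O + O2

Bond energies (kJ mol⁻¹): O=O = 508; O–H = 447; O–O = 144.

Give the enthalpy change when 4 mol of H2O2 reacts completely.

ΔH = −440 kJ

Bonds broken (reactants):
  O–H: 4 × 447 = 1788
  O–O: 2 × 144 = 288
  Σ(broken) = 2076 kJ
Bonds formed (products):
  O–H: 4 × 447 = 1788
  O=O: 1 × 508 = 508
  Σ(formed) = 2296 kJ
ΔH = Σ(broken) − Σ(formed) = 2076 − 2296 = −220 kJ
For 2× the reaction as written: 2 × (−220) = −440 kJ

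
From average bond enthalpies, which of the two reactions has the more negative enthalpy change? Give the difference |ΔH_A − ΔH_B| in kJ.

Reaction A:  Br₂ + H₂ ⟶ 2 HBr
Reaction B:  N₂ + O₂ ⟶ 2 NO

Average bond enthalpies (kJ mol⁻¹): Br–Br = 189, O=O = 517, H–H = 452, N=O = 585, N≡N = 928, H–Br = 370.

Reaction A, by 374 kJ

Reaction A:
  Bonds broken (reactants):
    Br–Br: 1 × 189 = 189
    H–H: 1 × 452 = 452
    Σ(broken) = 641 kJ
  Bonds formed (products):
    H–Br: 2 × 370 = 740
    Σ(formed) = 740 kJ
  ΔH_A = 641 − 740 = −99 kJ
Reaction B:
  Bonds broken (reactants):
    N≡N: 1 × 928 = 928
    O=O: 1 × 517 = 517
    Σ(broken) = 1445 kJ
  Bonds formed (products):
    N=O: 2 × 585 = 1170
    Σ(formed) = 1170 kJ
  ΔH_B = 1445 − 1170 = +275 kJ
ΔH_A − ΔH_B = −374 kJ, so reaction A has the more negative ΔH; |ΔH_A − ΔH_B| = 374 kJ.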